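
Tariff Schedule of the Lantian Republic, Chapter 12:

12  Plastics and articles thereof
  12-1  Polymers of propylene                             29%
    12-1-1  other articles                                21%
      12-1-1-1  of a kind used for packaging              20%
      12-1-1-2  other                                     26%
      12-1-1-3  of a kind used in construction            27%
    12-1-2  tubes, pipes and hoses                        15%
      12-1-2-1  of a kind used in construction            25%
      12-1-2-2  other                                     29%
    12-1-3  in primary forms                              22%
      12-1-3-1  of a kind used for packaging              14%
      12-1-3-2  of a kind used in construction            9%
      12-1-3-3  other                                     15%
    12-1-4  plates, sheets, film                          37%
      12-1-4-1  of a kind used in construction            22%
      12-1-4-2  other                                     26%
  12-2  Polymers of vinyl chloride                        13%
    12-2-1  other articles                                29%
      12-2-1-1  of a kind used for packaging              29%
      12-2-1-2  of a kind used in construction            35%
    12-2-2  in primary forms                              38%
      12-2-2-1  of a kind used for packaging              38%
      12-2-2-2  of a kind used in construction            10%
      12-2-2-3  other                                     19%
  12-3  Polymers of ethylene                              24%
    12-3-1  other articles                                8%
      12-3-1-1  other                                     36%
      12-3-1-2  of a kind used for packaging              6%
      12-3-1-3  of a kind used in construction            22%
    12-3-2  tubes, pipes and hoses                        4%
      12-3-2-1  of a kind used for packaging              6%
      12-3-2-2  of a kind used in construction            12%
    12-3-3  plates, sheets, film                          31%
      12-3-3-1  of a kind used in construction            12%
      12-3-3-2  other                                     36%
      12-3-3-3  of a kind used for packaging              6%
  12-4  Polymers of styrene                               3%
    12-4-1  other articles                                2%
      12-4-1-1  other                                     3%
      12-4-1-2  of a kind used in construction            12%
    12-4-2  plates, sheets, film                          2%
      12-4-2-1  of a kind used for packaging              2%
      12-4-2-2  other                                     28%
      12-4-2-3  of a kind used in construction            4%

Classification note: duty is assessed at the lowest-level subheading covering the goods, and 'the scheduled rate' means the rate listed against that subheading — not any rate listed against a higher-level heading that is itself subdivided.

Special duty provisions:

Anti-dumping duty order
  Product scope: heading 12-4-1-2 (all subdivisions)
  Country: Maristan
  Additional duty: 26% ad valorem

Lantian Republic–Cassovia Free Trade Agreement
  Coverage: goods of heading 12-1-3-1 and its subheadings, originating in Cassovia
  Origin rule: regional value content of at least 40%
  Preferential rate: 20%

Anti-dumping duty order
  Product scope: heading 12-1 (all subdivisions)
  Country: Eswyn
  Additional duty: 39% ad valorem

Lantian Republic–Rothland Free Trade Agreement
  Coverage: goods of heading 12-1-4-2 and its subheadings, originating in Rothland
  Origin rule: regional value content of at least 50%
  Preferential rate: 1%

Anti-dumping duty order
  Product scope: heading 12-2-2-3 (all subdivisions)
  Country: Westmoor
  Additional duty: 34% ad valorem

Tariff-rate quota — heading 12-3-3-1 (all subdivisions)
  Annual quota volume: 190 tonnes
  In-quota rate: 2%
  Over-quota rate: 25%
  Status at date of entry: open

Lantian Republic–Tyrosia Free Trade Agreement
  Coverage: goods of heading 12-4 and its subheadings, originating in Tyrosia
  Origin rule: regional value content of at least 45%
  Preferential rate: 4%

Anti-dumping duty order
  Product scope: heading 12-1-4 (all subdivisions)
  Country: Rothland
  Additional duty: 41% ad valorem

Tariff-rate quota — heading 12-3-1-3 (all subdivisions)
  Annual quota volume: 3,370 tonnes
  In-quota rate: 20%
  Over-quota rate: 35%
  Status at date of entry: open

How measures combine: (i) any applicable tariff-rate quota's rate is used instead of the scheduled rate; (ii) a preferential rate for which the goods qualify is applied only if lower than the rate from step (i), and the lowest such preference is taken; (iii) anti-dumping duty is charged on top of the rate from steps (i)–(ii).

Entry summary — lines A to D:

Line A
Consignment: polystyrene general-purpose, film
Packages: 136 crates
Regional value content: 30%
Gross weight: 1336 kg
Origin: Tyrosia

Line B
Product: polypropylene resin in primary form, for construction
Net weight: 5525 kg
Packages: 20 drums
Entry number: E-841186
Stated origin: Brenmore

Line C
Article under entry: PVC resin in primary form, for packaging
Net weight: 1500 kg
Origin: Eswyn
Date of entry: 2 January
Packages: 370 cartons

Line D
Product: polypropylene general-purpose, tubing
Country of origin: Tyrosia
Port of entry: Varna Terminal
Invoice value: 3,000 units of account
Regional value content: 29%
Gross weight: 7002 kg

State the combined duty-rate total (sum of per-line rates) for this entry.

Line A: polystyrene → 12-4; film → 12-4-2; general-purpose → 12-4-2-2. Scheduled 28%. Tyrosia agreement on 12-4: RVC < 45%. → 28%.
Line B: polypropylene → 12-1; resin in primary form → 12-1-3; for construction → 12-1-3-2. Scheduled 9%. No special measure applies. → 9%.
Line C: PVC → 12-2; resin in primary form → 12-2-2; for packaging → 12-2-2-1. Scheduled 38%. No special measure applies. → 38%.
Line D: polypropylene → 12-1; tubing → 12-1-2; general-purpose → 12-1-2-2. Scheduled 29%. Tyrosia agreement on 12-4: 12-1-2-2 not covered. → 29%.
Sum: 28% + 9% + 38% + 29% = 104%.

104%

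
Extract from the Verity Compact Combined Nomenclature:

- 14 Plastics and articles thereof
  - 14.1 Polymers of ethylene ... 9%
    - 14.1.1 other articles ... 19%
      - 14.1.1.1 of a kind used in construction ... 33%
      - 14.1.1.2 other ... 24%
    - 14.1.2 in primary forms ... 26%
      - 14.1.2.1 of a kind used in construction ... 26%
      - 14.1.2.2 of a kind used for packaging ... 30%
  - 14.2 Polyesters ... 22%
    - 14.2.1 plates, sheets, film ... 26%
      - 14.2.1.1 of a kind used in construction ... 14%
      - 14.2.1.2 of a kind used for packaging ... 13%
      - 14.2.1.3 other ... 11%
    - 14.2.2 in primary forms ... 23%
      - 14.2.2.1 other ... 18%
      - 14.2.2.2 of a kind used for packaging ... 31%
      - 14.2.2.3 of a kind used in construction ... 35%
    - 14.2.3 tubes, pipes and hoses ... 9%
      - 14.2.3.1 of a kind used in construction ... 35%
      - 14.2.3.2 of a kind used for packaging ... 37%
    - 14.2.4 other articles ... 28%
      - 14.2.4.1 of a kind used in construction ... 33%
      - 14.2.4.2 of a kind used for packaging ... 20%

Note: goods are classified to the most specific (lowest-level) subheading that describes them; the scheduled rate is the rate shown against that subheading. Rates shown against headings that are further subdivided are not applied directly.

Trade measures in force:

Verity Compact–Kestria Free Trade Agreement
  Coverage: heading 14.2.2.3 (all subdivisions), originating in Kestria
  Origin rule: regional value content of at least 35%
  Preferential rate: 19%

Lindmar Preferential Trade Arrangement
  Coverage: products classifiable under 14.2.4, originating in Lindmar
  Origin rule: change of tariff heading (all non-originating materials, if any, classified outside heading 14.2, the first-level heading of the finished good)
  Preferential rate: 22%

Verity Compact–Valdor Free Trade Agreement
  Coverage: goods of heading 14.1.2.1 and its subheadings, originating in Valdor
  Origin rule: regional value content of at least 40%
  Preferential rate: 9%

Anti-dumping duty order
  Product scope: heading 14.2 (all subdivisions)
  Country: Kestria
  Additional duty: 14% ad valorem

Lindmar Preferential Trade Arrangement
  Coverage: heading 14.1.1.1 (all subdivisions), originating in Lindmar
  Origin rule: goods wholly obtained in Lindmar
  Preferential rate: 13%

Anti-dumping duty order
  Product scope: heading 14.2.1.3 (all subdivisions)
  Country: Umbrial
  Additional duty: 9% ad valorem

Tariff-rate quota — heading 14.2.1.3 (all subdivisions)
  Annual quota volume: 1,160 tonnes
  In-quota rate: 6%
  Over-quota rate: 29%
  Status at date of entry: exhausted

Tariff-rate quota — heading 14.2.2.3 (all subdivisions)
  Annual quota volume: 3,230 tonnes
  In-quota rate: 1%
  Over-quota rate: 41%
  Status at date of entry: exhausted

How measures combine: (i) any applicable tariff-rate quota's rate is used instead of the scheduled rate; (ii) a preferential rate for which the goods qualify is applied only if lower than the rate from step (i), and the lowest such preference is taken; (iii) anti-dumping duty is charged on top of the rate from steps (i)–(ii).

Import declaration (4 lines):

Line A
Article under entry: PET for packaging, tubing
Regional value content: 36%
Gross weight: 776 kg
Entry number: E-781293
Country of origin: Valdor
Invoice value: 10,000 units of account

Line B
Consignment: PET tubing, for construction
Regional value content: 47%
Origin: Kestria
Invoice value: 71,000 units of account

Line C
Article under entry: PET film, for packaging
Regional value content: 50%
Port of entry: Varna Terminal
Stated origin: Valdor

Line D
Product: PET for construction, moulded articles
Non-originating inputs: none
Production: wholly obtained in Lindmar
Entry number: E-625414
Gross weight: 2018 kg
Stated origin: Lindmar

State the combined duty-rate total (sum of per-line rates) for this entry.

121%

Line A: PET → 14.2; tubing → 14.2.3; for packaging → 14.2.3.2. Scheduled 37%. Valdor agreement on 14.1.2.1: 14.2.3.2 not covered. → 37%.
Line B: PET → 14.2; tubing → 14.2.3; for construction → 14.2.3.1. Scheduled 35%. Kestria agreement on 14.2.2.3: 14.2.3.1 not covered; anti-dumping (Kestria, 14.2): +14%; total 35% + 14% = 49%. → 49%.
Line C: PET → 14.2; film → 14.2.1; for packaging → 14.2.1.2. Scheduled 13%. Valdor agreement on 14.1.2.1: 14.2.1.2 not covered. → 13%.
Line D: PET → 14.2; moulded articles → 14.2.4; for construction → 14.2.4.1. Scheduled 33%. Lindmar agreement on 14.2.4: CTH met → 22% available; Lindmar agreement on 14.1.1.1: 14.2.4.1 not covered; preferential 22%. → 22%.
Sum: 37% + 49% + 13% + 22% = 121%.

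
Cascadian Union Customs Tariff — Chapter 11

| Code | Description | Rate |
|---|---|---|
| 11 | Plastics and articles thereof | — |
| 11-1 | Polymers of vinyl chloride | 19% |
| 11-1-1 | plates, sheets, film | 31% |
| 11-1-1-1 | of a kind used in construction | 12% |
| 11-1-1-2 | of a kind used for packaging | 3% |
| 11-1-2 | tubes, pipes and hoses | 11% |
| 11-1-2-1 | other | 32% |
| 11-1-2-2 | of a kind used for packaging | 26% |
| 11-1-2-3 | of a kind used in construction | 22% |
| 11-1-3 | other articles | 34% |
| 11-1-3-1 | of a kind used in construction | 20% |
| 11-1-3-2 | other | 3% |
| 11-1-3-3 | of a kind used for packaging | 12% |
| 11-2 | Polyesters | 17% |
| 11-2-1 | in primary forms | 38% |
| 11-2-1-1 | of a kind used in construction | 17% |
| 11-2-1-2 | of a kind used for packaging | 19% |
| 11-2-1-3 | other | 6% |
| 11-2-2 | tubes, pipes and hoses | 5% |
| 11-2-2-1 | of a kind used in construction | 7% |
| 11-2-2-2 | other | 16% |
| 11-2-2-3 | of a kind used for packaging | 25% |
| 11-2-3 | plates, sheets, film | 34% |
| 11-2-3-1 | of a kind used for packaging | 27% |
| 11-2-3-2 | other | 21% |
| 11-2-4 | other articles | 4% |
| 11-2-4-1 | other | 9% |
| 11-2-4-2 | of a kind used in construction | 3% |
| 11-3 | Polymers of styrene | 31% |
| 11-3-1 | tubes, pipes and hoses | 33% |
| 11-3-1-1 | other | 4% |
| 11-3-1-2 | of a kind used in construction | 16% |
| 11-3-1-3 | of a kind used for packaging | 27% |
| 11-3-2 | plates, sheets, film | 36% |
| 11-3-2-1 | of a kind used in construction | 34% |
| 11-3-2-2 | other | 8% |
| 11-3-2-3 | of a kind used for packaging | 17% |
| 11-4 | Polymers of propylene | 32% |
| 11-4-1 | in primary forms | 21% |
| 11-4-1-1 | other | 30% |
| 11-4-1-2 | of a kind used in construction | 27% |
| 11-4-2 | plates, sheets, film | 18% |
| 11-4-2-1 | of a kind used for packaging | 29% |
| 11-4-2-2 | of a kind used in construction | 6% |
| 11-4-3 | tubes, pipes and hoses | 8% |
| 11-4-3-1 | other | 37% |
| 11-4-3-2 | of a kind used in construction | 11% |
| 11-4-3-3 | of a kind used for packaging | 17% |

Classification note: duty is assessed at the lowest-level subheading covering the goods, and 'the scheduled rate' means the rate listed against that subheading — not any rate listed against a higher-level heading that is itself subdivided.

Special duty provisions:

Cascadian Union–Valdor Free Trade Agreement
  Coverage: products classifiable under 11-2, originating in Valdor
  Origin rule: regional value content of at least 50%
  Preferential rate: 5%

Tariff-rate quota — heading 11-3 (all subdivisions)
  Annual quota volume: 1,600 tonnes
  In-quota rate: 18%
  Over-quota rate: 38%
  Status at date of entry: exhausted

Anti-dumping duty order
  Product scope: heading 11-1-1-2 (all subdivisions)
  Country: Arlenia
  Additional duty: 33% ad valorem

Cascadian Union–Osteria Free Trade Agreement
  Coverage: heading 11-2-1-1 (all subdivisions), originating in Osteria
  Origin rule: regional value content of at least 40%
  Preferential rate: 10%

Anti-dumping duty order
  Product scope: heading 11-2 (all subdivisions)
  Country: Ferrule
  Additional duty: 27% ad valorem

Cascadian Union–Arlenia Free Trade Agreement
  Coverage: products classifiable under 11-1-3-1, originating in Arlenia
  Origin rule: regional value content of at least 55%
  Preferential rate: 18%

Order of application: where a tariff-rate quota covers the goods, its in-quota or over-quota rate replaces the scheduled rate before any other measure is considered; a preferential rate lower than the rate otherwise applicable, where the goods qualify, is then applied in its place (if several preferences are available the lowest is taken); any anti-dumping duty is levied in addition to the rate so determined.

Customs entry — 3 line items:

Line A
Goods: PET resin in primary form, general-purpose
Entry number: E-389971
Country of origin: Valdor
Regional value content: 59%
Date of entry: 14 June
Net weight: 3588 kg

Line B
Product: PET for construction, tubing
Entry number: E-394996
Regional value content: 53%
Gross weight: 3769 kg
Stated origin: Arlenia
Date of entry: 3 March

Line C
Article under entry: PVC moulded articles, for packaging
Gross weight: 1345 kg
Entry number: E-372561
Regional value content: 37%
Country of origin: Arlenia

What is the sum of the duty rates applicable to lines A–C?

Line A: PET → 11-2; resin in primary form → 11-2-1; general-purpose → 11-2-1-3. Scheduled 6%. Valdor agreement on 11-2: RVC ≥ 50% → 5% available; preferential 5%. → 5%.
Line B: PET → 11-2; tubing → 11-2-2; for construction → 11-2-2-1. Scheduled 7%. Arlenia agreement on 11-1-3-1: 11-2-2-1 not covered. → 7%.
Line C: PVC → 11-1; moulded articles → 11-1-3; for packaging → 11-1-3-3. Scheduled 12%. Arlenia agreement on 11-1-3-1: 11-1-3-3 not covered. → 12%.
Sum: 5% + 7% + 12% = 24%.

24%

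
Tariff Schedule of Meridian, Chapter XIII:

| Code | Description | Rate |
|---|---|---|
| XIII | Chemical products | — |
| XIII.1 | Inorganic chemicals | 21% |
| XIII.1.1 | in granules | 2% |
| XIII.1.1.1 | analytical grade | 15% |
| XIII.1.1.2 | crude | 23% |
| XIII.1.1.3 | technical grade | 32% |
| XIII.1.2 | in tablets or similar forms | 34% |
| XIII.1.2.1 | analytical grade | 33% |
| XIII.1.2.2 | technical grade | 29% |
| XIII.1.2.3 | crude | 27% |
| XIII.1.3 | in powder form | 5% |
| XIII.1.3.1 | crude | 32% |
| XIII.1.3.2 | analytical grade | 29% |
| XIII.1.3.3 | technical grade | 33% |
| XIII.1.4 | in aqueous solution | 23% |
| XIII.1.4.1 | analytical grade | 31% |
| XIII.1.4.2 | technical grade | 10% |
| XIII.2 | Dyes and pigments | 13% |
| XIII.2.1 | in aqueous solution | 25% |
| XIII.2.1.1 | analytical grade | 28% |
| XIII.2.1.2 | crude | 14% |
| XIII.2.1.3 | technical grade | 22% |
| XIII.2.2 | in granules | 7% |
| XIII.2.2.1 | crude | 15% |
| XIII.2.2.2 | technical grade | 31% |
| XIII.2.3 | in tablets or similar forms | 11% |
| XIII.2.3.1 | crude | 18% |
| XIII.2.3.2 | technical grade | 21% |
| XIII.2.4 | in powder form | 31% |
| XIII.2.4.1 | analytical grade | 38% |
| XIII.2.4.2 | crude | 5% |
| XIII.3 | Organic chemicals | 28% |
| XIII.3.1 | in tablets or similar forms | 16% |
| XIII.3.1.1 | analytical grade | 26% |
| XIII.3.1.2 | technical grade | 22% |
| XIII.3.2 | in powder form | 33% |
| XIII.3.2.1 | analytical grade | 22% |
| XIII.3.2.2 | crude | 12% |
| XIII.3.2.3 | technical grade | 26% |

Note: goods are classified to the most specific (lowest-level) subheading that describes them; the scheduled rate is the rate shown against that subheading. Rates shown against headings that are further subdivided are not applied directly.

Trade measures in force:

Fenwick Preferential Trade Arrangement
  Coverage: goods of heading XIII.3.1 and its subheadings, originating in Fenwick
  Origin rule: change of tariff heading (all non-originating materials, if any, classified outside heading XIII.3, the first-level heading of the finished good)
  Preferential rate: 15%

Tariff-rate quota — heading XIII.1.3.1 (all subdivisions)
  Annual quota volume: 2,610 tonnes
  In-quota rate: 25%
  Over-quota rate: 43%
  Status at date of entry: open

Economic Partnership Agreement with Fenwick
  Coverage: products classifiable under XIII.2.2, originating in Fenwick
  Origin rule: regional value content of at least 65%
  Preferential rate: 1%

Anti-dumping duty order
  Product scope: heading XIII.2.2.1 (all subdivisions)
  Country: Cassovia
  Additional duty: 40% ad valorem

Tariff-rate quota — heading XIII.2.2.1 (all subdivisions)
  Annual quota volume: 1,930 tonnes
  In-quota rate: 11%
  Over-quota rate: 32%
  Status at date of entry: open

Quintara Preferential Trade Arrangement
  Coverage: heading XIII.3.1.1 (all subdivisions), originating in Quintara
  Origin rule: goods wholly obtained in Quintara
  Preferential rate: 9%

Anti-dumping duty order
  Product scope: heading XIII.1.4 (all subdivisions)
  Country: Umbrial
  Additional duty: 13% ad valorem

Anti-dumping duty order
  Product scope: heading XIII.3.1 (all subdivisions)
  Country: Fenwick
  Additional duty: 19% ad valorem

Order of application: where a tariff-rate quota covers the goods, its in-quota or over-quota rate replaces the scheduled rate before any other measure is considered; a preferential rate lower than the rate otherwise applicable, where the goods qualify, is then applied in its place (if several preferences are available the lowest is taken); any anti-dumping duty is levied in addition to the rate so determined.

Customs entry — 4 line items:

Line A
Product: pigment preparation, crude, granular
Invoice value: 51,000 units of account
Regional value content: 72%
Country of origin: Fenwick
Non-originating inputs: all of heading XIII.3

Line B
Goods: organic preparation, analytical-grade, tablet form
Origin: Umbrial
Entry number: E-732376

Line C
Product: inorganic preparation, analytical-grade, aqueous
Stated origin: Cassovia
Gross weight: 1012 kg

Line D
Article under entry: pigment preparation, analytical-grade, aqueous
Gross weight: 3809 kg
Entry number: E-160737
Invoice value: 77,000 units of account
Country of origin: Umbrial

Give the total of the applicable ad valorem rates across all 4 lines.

Line A: pigment → XIII.2; granular → XIII.2.2; crude → XIII.2.2.1. Scheduled 15%. quota on XIII.2.2.1 open → in-quota 11%; Fenwick agreement on XIII.3.1: XIII.2.2.1 not covered; Fenwick agreement on XIII.2.2: RVC ≥ 65% → 1% available; preferential 1%. → 1%.
Line B: organic → XIII.3; tablet form → XIII.3.1; analytical-grade → XIII.3.1.1. Scheduled 26%. No special measure applies. → 26%.
Line C: inorganic → XIII.1; aqueous → XIII.1.4; analytical-grade → XIII.1.4.1. Scheduled 31%. No special measure applies. → 31%.
Line D: pigment → XIII.2; aqueous → XIII.2.1; analytical-grade → XIII.2.1.1. Scheduled 28%. No special measure applies. → 28%.
Sum: 1% + 26% + 31% + 28% = 86%.

86%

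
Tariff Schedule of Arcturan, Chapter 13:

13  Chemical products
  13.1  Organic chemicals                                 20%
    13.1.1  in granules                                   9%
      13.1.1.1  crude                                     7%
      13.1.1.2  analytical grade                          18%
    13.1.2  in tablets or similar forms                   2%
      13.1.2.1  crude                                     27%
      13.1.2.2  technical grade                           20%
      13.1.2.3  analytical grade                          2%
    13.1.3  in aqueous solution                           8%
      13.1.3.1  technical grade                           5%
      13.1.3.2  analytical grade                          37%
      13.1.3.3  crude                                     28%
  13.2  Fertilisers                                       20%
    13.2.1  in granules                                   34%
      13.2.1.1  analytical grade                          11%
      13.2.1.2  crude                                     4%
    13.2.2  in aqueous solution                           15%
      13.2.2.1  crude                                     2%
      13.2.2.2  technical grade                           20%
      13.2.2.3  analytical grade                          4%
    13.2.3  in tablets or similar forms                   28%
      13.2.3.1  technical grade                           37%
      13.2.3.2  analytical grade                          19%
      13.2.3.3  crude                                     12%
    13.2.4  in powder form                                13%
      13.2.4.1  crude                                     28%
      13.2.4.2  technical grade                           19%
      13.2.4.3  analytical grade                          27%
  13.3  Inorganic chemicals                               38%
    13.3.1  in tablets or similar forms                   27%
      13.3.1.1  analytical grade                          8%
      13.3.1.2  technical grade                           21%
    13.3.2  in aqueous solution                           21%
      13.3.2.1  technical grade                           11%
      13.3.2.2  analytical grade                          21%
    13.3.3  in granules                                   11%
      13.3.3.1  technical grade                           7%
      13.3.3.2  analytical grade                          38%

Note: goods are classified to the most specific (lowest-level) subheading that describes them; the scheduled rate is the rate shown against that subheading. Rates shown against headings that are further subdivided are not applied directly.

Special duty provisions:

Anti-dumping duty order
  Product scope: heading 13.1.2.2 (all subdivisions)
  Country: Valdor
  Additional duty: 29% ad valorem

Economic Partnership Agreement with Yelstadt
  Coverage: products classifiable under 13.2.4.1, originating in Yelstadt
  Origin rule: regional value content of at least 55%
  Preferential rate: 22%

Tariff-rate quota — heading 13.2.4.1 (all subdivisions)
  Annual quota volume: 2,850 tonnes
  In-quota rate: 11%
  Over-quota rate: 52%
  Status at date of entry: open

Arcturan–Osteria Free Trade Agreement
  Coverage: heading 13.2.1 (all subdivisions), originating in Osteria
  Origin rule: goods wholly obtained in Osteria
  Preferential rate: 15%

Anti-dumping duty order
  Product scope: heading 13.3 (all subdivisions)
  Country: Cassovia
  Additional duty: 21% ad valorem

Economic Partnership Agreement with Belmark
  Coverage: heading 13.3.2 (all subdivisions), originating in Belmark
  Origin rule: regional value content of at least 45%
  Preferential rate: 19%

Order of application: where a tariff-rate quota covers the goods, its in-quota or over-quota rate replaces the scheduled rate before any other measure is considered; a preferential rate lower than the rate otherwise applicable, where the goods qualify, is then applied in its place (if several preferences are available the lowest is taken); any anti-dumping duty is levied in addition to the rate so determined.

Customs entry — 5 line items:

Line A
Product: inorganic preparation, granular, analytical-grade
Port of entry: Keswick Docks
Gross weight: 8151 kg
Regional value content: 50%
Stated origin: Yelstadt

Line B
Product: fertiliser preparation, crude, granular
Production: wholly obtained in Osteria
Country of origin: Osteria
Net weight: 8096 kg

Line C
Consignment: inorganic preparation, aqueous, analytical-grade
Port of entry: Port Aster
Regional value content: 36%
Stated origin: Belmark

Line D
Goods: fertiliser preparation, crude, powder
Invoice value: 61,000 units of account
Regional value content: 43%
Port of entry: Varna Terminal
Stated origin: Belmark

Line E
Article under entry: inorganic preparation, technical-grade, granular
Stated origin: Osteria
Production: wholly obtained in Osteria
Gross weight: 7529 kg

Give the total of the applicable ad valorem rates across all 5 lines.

81%

Line A: inorganic → 13.3; granular → 13.3.3; analytical-grade → 13.3.3.2. Scheduled 38%. Yelstadt agreement on 13.2.4.1: 13.3.3.2 not covered. → 38%.
Line B: fertiliser → 13.2; granular → 13.2.1; crude → 13.2.1.2. Scheduled 4%. Osteria agreement on 13.2.1: wholly obtained → 15% available; preference 15% not lower than 4% → no reduction. → 4%.
Line C: inorganic → 13.3; aqueous → 13.3.2; analytical-grade → 13.3.2.2. Scheduled 21%. Belmark agreement on 13.3.2: RVC < 45%. → 21%.
Line D: fertiliser → 13.2; powder → 13.2.4; crude → 13.2.4.1. Scheduled 28%. quota on 13.2.4.1 open → in-quota 11%; Belmark agreement on 13.3.2: 13.2.4.1 not covered. → 11%.
Line E: inorganic → 13.3; granular → 13.3.3; technical-grade → 13.3.3.1. Scheduled 7%. Osteria agreement on 13.2.1: 13.3.3.1 not covered. → 7%.
Sum: 38% + 4% + 21% + 11% + 7% = 81%.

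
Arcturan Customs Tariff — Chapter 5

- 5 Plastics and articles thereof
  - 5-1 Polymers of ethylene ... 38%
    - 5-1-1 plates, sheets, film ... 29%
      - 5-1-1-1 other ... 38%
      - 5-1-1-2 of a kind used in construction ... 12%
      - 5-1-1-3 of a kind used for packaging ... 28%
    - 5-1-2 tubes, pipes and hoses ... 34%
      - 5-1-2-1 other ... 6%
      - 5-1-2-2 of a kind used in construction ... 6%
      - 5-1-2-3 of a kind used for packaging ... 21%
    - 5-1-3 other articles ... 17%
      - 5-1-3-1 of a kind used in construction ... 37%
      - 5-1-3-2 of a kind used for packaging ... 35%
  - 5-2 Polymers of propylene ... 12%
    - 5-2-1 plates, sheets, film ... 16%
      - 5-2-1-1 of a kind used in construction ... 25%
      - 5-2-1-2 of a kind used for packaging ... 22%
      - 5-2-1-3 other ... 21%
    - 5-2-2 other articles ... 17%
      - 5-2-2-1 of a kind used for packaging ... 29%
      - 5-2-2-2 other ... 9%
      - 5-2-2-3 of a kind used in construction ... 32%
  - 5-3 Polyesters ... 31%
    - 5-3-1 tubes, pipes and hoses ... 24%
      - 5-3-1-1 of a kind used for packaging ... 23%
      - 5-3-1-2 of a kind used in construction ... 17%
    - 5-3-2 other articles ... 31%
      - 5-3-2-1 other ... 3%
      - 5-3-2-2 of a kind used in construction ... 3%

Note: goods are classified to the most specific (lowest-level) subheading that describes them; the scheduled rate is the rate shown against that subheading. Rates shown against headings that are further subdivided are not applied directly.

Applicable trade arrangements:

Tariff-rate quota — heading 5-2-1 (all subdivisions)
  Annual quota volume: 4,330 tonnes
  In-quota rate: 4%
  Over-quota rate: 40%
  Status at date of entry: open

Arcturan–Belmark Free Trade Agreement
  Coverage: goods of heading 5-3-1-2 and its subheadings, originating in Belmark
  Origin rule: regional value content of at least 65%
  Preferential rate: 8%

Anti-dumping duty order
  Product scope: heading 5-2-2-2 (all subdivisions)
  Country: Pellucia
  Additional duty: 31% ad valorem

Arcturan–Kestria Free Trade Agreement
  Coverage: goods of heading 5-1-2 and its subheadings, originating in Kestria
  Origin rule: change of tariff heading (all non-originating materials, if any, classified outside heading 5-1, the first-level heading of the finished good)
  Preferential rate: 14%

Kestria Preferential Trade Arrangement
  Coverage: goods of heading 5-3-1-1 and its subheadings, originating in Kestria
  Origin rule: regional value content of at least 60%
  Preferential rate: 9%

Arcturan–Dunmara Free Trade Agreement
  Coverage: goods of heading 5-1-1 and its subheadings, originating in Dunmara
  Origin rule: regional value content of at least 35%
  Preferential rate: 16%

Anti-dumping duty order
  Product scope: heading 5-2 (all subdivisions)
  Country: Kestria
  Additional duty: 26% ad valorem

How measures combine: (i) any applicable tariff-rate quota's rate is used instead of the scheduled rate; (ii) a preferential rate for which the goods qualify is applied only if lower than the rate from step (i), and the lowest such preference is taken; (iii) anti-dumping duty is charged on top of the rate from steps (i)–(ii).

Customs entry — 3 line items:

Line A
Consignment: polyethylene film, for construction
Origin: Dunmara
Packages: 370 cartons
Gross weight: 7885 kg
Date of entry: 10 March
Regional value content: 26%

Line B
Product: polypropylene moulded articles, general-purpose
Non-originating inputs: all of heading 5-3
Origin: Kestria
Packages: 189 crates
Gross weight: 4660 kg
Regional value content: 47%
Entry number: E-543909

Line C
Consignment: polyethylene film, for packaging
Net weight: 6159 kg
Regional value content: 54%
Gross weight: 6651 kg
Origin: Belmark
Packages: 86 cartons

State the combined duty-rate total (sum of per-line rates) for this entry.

Line A: polyethylene → 5-1; film → 5-1-1; for construction → 5-1-1-2. Scheduled 12%. Dunmara agreement on 5-1-1: RVC < 35%. → 12%.
Line B: polypropylene → 5-2; moulded articles → 5-2-2; general-purpose → 5-2-2-2. Scheduled 9%. Kestria agreement on 5-1-2: 5-2-2-2 not covered; Kestria agreement on 5-3-1-1: 5-2-2-2 not covered; anti-dumping (Kestria, 5-2): +26%; total 9% + 26% = 35%. → 35%.
Line C: polyethylene → 5-1; film → 5-1-1; for packaging → 5-1-1-3. Scheduled 28%. Belmark agreement on 5-3-1-2: 5-1-1-3 not covered. → 28%.
Sum: 12% + 35% + 28% = 75%.

75%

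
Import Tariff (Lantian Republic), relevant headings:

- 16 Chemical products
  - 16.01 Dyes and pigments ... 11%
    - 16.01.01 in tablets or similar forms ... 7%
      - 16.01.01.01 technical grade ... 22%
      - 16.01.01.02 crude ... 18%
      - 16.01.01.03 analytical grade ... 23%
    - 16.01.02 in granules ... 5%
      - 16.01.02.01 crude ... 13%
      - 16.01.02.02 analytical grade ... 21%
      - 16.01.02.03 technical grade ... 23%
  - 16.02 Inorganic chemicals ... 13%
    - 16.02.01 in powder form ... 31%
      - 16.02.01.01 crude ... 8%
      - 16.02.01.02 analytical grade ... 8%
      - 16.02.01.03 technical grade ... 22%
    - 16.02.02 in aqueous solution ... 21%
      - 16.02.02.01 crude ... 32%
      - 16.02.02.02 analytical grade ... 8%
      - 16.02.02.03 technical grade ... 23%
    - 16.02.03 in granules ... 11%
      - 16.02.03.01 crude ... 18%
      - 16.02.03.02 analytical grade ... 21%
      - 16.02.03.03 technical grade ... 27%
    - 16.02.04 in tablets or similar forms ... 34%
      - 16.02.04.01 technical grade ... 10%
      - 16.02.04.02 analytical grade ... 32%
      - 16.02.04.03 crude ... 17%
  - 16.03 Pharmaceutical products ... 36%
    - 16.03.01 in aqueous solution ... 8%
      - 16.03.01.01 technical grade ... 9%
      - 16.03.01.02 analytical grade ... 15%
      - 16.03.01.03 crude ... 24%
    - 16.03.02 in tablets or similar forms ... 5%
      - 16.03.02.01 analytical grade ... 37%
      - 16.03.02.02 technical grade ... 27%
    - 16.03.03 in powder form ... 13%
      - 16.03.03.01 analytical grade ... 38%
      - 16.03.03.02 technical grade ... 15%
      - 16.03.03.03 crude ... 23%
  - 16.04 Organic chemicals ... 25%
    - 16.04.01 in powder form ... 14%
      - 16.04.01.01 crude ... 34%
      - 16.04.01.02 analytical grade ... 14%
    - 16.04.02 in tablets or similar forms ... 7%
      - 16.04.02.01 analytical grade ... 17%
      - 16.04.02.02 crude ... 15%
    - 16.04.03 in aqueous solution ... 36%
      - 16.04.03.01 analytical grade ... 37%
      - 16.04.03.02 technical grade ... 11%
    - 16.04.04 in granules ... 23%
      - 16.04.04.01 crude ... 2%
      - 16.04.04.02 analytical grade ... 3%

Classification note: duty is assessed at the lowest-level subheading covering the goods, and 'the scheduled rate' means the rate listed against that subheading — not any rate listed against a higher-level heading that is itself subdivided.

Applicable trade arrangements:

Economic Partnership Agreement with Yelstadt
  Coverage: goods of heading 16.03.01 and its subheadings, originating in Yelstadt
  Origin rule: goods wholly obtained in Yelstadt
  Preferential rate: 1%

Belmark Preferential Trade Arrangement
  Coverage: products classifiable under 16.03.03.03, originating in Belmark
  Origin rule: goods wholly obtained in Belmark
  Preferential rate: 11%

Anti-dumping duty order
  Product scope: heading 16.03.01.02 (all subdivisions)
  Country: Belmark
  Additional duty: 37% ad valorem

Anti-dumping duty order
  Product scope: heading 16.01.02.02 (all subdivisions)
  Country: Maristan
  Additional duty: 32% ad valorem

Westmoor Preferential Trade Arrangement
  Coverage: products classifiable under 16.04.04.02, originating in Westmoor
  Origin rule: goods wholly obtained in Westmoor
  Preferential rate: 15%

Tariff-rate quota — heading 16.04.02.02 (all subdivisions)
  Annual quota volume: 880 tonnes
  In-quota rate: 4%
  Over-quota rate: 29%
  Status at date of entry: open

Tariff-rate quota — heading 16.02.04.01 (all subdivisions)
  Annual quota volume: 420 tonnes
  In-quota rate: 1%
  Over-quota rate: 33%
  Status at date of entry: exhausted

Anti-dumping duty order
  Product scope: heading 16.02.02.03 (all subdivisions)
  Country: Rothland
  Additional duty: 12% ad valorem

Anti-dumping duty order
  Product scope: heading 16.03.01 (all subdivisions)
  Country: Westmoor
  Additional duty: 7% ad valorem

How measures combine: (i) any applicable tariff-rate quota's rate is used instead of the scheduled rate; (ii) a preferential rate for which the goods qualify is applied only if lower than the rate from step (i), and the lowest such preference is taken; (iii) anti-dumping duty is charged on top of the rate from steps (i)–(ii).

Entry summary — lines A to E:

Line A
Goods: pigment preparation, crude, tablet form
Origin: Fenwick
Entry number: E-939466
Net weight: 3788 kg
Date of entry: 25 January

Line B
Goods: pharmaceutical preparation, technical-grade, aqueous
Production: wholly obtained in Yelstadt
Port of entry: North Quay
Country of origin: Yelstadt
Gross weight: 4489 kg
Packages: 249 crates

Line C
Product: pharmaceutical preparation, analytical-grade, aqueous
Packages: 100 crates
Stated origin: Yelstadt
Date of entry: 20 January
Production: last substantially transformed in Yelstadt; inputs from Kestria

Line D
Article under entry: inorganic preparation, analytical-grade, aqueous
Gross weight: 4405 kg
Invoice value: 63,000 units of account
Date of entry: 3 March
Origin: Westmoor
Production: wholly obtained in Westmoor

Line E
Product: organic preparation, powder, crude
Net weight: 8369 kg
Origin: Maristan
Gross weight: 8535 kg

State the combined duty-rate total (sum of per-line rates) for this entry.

76%

Line A: pigment → 16.01; tablet form → 16.01.01; crude → 16.01.01.02. Scheduled 18%. No special measure applies. → 18%.
Line B: pharmaceutical → 16.03; aqueous → 16.03.01; technical-grade → 16.03.01.01. Scheduled 9%. Yelstadt agreement on 16.03.01: wholly obtained → 1% available; preferential 1%. → 1%.
Line C: pharmaceutical → 16.03; aqueous → 16.03.01; analytical-grade → 16.03.01.02. Scheduled 15%. Yelstadt agreement on 16.03.01: not wholly obtained. → 15%.
Line D: inorganic → 16.02; aqueous → 16.02.02; analytical-grade → 16.02.02.02. Scheduled 8%. Westmoor agreement on 16.04.04.02: 16.02.02.02 not covered. → 8%.
Line E: organic → 16.04; powder → 16.04.01; crude → 16.04.01.01. Scheduled 34%. No special measure applies. → 34%.
Sum: 18% + 1% + 15% + 8% + 34% = 76%.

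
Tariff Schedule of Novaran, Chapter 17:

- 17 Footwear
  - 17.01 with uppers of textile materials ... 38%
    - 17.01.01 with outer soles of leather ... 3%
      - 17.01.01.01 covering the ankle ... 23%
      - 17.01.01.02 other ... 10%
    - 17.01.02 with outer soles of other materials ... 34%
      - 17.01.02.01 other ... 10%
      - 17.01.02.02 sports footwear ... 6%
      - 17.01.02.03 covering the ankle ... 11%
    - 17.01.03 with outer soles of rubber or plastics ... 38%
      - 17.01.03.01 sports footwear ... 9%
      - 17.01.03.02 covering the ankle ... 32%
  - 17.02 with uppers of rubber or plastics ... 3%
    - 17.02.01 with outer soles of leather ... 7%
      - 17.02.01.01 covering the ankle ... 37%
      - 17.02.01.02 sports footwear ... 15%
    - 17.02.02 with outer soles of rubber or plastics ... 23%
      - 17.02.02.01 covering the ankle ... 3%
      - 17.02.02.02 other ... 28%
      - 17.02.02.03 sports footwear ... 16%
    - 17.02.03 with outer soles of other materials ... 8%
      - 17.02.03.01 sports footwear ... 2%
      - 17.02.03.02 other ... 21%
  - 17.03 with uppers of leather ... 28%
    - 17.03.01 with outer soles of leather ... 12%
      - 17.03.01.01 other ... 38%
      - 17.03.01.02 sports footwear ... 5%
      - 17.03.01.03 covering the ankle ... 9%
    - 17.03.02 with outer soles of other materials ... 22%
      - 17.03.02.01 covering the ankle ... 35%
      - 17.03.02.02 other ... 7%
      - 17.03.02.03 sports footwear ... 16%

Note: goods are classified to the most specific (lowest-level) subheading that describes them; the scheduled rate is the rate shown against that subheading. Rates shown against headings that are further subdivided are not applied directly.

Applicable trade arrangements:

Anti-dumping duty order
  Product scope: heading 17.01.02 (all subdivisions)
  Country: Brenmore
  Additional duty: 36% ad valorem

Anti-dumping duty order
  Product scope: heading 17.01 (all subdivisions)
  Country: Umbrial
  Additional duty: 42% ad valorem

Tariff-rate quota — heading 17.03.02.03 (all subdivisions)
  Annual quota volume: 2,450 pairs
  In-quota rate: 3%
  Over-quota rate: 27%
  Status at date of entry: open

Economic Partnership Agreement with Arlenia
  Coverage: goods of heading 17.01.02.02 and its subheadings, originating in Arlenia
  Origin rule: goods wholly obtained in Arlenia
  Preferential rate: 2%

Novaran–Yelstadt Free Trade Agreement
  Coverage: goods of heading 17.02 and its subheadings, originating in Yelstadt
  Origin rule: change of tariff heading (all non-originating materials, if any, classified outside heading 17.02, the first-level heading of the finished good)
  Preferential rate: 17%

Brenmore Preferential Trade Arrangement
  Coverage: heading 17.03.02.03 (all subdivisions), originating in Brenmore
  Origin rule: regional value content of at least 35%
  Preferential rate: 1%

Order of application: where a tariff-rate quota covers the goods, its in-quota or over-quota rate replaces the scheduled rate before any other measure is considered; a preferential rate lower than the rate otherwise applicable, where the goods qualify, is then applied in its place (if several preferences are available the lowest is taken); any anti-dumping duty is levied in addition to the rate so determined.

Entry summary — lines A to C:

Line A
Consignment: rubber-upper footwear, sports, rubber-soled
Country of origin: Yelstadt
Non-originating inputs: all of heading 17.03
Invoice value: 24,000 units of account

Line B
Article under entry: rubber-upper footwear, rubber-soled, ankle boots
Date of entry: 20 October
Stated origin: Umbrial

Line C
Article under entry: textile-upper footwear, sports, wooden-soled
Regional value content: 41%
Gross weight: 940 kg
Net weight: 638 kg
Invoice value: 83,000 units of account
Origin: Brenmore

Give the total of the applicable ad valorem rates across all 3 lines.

61%

Line A: rubber-upper → 17.02; rubber-soled → 17.02.02; sports → 17.02.02.03. Scheduled 16%. Yelstadt agreement on 17.02: CTH met → 17% available; preference 17% not lower than 16% → no reduction. → 16%.
Line B: rubber-upper → 17.02; rubber-soled → 17.02.02; ankle boots → 17.02.02.01. Scheduled 3%. No special measure applies. → 3%.
Line C: textile-upper → 17.01; wooden-soled → 17.01.02; sports → 17.01.02.02. Scheduled 6%. Brenmore agreement on 17.03.02.03: 17.01.02.02 not covered; anti-dumping (Brenmore, 17.01.02): +36%; total 6% + 36% = 42%. → 42%.
Sum: 16% + 3% + 42% = 61%.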